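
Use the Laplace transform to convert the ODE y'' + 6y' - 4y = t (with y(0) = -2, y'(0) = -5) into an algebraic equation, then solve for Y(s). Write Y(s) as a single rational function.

Y(s) = (-2*s^3 - 17*s^2 + 1)/(s^4 + 6*s^3 - 4*s^2)

Apply the Laplace transform to the equation.
With L{y''} = s^2 Y - s·y(0) - y'(0) and L{y'} = sY - y(0), with y(0) = -2, y'(0) = -5: the LHS transforms to (s^2 + 6*s - 4)Y - (-2*s - 17).
The right side is L{t} = s^(-2).
So (s^2 + 6*s - 4)Y = s^(-2) + (-2*s - 17).
Isolate Y and clear denominators.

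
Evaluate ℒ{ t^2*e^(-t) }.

L{e^(-t)} = 1/(s + 1).
Then apply L{t^2·g(t)} = (-1)^2 d^2/ds^2[G(s)] with G(s) = 1/(s + 1):
differentiating 2 times and applying the sign gives 2/(s + 1)^3.

2/(s + 1)^3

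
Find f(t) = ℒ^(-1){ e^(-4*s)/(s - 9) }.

f(t) = Heaviside(t - 4)*(exp(9*t - 36))

The factor e^(-4s) signals a time shift by c = 4 (second shifting theorem).
L{e^(9t)} = 1/(s - 9), so L^-1{1/(s - 9)} = e^(9*t).
Hence the inverse is u(t - 4) times that function evaluated at t - 4.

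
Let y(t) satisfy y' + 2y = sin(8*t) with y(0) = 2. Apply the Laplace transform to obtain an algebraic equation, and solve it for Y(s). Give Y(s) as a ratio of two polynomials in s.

Y(s) = (2*s^2 + 136)/(s^3 + 2*s^2 + 64*s + 128)

Take the Laplace transform of both sides.
Using L{y'} = sY - y(0) = sY - 2, the left side becomes (s + 2)Y - (2).
The right side is L{sin(8*t)} = 8/(s^2 + 64).
So (s + 2)Y = 8/(s^2 + 64) + (2).
Solve for Y(s) and write it as one ratio of polynomials.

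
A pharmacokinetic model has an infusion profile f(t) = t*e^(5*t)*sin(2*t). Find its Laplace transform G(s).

G(s) = 4*(s - 5)/(s^2 - 10*s + 29)^2

L{sin(2t)} = 2/(s^2 + 4).
Multiplying by e^(5t) shifts s → s - 5, so L{e^(5*t)*sin(2*t)} = 2/((s - 5)^2 + 4).
Then apply L{t·g(t)} = -d/ds[H(s)] with H(s) = 2/((s - 5)^2 + 4):
differentiating 1 time and applying the sign gives 4*(s - 5)/(s^2 - 10*s + 29)^2.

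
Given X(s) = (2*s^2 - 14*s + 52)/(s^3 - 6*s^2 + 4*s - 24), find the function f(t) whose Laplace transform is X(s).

f(t) = exp(6*t) - 4*sin(2*t) + cos(2*t)

Factor the denominator: s^3 - 6*s^2 + 4*s - 24 = (s - 6)*(s^2 + 4).
Partial fraction decomposition gives [1/(s - 6)] + [s/(s^2 + 4)] + [-8/(s^2 + 4)].
Invert each term: 1/(s - 6) ↔ e^(6t); 1·s/(s^2 + 4) ↔ cos(2t); -4·2/(s^2 + 4) ↔ -4sin(2t).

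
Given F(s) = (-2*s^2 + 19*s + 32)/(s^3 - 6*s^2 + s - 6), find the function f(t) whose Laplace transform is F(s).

f(t) = 2*exp(6*t) - 5*sin(t) - 4*cos(t)

Factor the denominator: s^3 - 6*s^2 + s - 6 = (s - 6)*(s^2 + 1).
Partial fraction decomposition gives [2/(s - 6)] + [-4*s/(s^2 + 1)] + [-5/(s^2 + 1)].
Invert each term: 2/(s - 6) ↔ 2e^(6t); -4·s/(s^2 + 1) ↔ -4cos(t); -5·1/(s^2 + 1) ↔ -5sin(t).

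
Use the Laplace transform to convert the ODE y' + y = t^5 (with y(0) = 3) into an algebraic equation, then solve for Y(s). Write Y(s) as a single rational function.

Y(s) = (3*s^6 + 120)/(s^7 + s^6)

Take the Laplace transform of both sides.
Using L{y'} = sY - y(0) = sY - 3, the left side becomes (s + 1)Y - (3).
The right side is L{t^5} = 120/s^6.
So (s + 1)Y = 120/s^6 + (3).
Divide through and combine into a single rational function.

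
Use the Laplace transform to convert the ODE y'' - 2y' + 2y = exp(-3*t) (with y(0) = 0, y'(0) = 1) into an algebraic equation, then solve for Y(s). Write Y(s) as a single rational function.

Y(s) = (s + 4)/(s^3 + s^2 - 4*s + 6)

Apply the Laplace transform to the equation.
The derivative rules (L{y''} = s^2 Y - s·y(0) - y'(0) and L{y'} = sY - y(0), with y(0) = 0, y'(0) = 1) turn the left side into (s^2 - 2*s + 2)Y - (1).
The right side is L{exp(-3*t)} = 1/(s + 3).
So (s^2 - 2*s + 2)Y = 1/(s + 3) + (1).
Solve for Y(s) and write it as one ratio of polynomials.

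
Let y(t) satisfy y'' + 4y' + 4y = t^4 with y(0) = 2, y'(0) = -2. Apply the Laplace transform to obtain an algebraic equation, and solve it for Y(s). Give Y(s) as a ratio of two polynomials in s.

Y(s) = (2*s^6 + 6*s^5 + 24)/(s^7 + 4*s^6 + 4*s^5)

Apply the Laplace transform to the equation.
With L{y''} = s^2 Y - s·y(0) - y'(0) and L{y'} = sY - y(0), with y(0) = 2, y'(0) = -2: the LHS transforms to (s^2 + 4*s + 4)Y - (2*s + 6).
The right side is L{t^4} = 24/s^5.
So (s^2 + 4*s + 4)Y = 24/s^5 + (2*s + 6).
Divide through and combine into a single rational function.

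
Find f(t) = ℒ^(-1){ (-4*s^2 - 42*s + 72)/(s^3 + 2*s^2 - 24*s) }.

Factor the denominator: s^3 + 2*s^2 - 24*s = s*(s - 4)*(s + 6).
Partial fraction decomposition gives [-4/(s - 4)] + [-3/s] + [3/(s + 6)].
Invert each term: -4/(s - 4) ↔ -4e^(4t); -3/(s - 0) ↔ -3e^(0t); 3/(s + 6) ↔ 3e^(-6t).

f(t) = -4*exp(4*t) - 3 + 3*exp(-6*t)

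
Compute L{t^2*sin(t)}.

2*(3*s^2 - 1)/(s^2 + 1)^3

L{sin(t)} = 1/(s^2 + 1).
Then apply L{t^2·g(t)} = (-1)^2 d^2/ds^2[G(s)] with G(s) = 1/(s^2 + 1):
differentiating 2 times and applying the sign gives 2*(3*s^2 - 1)/(s^2 + 1)^3.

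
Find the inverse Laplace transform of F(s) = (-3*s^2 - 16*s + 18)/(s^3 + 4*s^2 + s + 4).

Factor the denominator: s^3 + 4*s^2 + s + 4 = (s + 4)*(s^2 + 1).
Partial fraction decomposition gives [2/(s + 4)] + [-5*s/(s^2 + 1)] + [4/(s^2 + 1)].
Invert each term: 2/(s + 4) ↔ 2e^(-4t); -5·s/(s^2 + 1) ↔ -5cos(t); 4·1/(s^2 + 1) ↔ 4sin(t).

4*sin(t) - 5*cos(t) + 2*exp(-4*t)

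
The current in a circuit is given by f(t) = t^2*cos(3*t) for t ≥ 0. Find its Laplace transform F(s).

F(s) = 2*s*(s^2 - 27)/(s^2 + 9)^3

L{cos(3t)} = s/(s^2 + 9).
Then apply L{t^2·g(t)} = (-1)^2 d^2/ds^2[G(s)] with G(s) = s/(s^2 + 9):
differentiating 2 times and applying the sign gives 2*s*(s^2 - 27)/(s^2 + 9)^3.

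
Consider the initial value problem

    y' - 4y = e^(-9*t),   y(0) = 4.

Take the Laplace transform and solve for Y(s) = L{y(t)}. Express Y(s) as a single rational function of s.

Y(s) = (4*s + 37)/(s^2 + 5*s - 36)

Take the Laplace transform of both sides.
The derivative rules (L{y'} = sY - y(0) = sY - 4) turn the left side into (s - 4)Y - (4).
The right side is L{e^(-9*t)} = 1/(s + 9).
So (s - 4)Y = 1/(s + 9) + (4).
Divide through and combine into a single rational function.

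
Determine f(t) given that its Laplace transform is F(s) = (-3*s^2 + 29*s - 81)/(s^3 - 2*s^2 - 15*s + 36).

Factor the denominator: s^3 - 2*s^2 - 15*s + 36 = (s - 3)^2*(s + 4).
Partial fraction decomposition gives [2/(s - 3)] + [-3/(s - 3)^2] + [-5/(s + 4)].
Invert each term: 2/(s - 3) ↔ 2e^(3t); -3/(s - 3)^2 ↔ -3t·e^(3t); -5/(s + 4) ↔ -5e^(-4t).

f(t) = -3*t*exp(3*t) + 2*exp(3*t) - 5*exp(-4*t)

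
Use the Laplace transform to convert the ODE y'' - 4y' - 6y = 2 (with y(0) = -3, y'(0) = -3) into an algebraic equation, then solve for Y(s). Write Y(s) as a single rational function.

Apply the Laplace transform to the equation.
With L{y''} = s^2 Y - s·y(0) - y'(0) and L{y'} = sY - y(0), with y(0) = -3, y'(0) = -3: the LHS transforms to (s^2 - 4*s - 6)Y - (-3*s + 9).
The right side is L{2} = 2/s.
So (s^2 - 4*s - 6)Y = 2/s + (-3*s + 9).
Divide through and combine into a single rational function.

Y(s) = (-3*s^2 + 9*s + 2)/(s^3 - 4*s^2 - 6*s)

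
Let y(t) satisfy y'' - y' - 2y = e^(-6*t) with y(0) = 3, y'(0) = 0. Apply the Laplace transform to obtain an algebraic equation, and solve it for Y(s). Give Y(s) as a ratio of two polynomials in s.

Take the Laplace transform of both sides.
With L{y''} = s^2 Y - s·y(0) - y'(0) and L{y'} = sY - y(0), with y(0) = 3, y'(0) = 0: the LHS transforms to (s^2 - s - 2)Y - (3*s - 3).
The right side is L{e^(-6*t)} = 1/(s + 6).
So (s^2 - s - 2)Y = 1/(s + 6) + (3*s - 3).
Isolate Y and clear denominators.

Y(s) = (3*s^2 + 15*s - 17)/(s^3 + 5*s^2 - 8*s - 12)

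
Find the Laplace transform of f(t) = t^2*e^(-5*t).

2/(s + 5)^3

L{e^(-5t)} = 1/(s + 5).
Then apply L{t^2·g(t)} = (-1)^2 d^2/ds^2[H(s)] with H(s) = 1/(s + 5):
differentiating 2 times and applying the sign gives 2/(s + 5)^3.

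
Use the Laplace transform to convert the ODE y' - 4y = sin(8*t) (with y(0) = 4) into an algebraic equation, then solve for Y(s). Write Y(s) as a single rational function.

Y(s) = (4*s^2 + 264)/(s^3 - 4*s^2 + 64*s - 256)

Take the Laplace transform of both sides.
With L{y'} = sY - y(0) = sY - 4: the LHS transforms to (s - 4)Y - (4).
The right side is L{sin(8*t)} = 8/(s^2 + 64).
So (s - 4)Y = 8/(s^2 + 64) + (4).
Divide through and combine into a single rational function.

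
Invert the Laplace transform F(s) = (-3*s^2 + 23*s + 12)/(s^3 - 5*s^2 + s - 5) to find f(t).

Factor the denominator: s^3 - 5*s^2 + s - 5 = (s - 5)*(s^2 + 1).
Partial fraction decomposition gives [2/(s - 5)] + [-5*s/(s^2 + 1)] + [-2/(s^2 + 1)].
Invert each term: 2/(s - 5) ↔ 2e^(5t); -5·s/(s^2 + 1) ↔ -5cos(t); -2·1/(s^2 + 1) ↔ -2sin(t).

f(t) = 2*exp(5*t) - 2*sin(t) - 5*cos(t)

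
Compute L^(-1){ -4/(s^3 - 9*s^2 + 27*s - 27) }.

Rewrite the denominator: s^3 - 9*s^2 + 27*s - 27 = (s - 3)^3.
The form in (s - 3) signals a first-shifting-theorem factor e^(3t).
Since L{t^2} = 2!/s^3 = 2/s^3, the inverse is t^2*e^(3*t), scaled by -2.

-2*t^2*exp(3*t)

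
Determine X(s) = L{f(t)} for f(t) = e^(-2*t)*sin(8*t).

L{sin(8t)} = 8/(s^2 + 64).
By the first shifting theorem, multiplying by e^(-2t) replaces s with s + 2.

X(s) = 8/((s + 2)^2 + 64)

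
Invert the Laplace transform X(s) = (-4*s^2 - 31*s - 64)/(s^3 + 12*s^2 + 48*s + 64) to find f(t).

Factor the denominator: s^3 + 12*s^2 + 48*s + 64 = (s + 4)^3.
Partial fraction decomposition gives [-4/(s + 4)] + [(s + 4)^(-2)] + [-4/(s + 4)^3].
Invert each term: -4/(s + 4) ↔ -4e^(-4t); 1/(s + 4)^2 ↔ t·e^(-4t); -4/(s + 4)^3 ↔ (-2)t^2·e^(-4t).

f(t) = -2*t^2*exp(-4*t) + t*exp(-4*t) - 4*exp(-4*t)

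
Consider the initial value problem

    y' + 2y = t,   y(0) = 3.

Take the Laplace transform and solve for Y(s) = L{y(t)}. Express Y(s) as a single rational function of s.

Y(s) = (3*s^2 + 1)/(s^3 + 2*s^2)

Take the Laplace transform of both sides.
With L{y'} = sY - y(0) = sY - 3: the LHS transforms to (s + 2)Y - (3).
The right side is L{t} = s^(-2).
So (s + 2)Y = s^(-2) + (3).
Divide through and combine into a single rational function.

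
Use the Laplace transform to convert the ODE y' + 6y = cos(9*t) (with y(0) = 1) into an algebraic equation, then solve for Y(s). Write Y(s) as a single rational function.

Take the Laplace transform of both sides.
Using L{y'} = sY - y(0) = sY - 1, the left side becomes (s + 6)Y - (1).
The right side is L{cos(9*t)} = s/(s^2 + 81).
So (s + 6)Y = s/(s^2 + 81) + (1).
Divide through and combine into a single rational function.

Y(s) = (s^2 + s + 81)/(s^3 + 6*s^2 + 81*s + 486)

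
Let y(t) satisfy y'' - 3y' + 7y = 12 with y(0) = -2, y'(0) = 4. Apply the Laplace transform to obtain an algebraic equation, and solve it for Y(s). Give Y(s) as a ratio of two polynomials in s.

Apply the Laplace transform to the equation.
With L{y''} = s^2 Y - s·y(0) - y'(0) and L{y'} = sY - y(0), with y(0) = -2, y'(0) = 4: the LHS transforms to (s^2 - 3*s + 7)Y - (-2*s + 10).
The right side is L{12} = 12/s.
So (s^2 - 3*s + 7)Y = 12/s + (-2*s + 10).
Solve for Y(s) and write it as one ratio of polynomials.

Y(s) = (-2*s^2 + 10*s + 12)/(s^3 - 3*s^2 + 7*s)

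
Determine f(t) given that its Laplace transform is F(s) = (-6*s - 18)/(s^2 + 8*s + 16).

f(t) = 6*t*exp(-4*t) - 6*exp(-4*t)

Factor the denominator: s^2 + 8*s + 16 = (s + 4)^2.
Partial fraction decomposition gives [-6/(s + 4)] + [6/(s + 4)^2].
Invert each term: -6/(s + 4) ↔ -6e^(-4t); 6/(s + 4)^2 ↔ 6t·e^(-4t).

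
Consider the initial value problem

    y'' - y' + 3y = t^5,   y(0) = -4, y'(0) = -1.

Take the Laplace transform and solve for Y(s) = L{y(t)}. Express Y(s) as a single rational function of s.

Take the Laplace transform of both sides.
The derivative rules (L{y''} = s^2 Y - s·y(0) - y'(0) and L{y'} = sY - y(0), with y(0) = -4, y'(0) = -1) turn the left side into (s^2 - s + 3)Y - (-4*s + 3).
The right side is L{t^5} = 120/s^6.
So (s^2 - s + 3)Y = 120/s^6 + (-4*s + 3).
Isolate Y and clear denominators.

Y(s) = (-4*s^7 + 3*s^6 + 120)/(s^8 - s^7 + 3*s^6)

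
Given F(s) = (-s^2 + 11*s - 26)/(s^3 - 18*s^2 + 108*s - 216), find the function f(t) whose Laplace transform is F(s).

Factor the denominator: s^3 - 18*s^2 + 108*s - 216 = (s - 6)^3.
Partial fraction decomposition gives [-1/(s - 6)] + [-1/(s - 6)^2] + [4/(s - 6)^3].
Invert each term: -1/(s - 6) ↔ -e^(6t); -1/(s - 6)^2 ↔ -t·e^(6t); 4/(s - 6)^3 ↔ (2)t^2·e^(6t).

f(t) = 2*t^2*exp(6*t) - t*exp(6*t) - exp(6*t)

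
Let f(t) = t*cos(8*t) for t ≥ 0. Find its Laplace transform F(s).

L{cos(8t)} = s/(s^2 + 64).
Then apply L{t·g(t)} = -d/ds[G(s)] with G(s) = s/(s^2 + 64):
differentiating 1 time and applying the sign gives (s - 8)*(s + 8)/(s^2 + 64)^2.

F(s) = (s - 8)*(s + 8)/(s^2 + 64)^2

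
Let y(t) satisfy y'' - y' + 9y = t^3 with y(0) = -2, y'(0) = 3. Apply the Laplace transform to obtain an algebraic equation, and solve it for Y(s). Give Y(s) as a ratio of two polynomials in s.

Apply the Laplace transform to the equation.
Using L{y''} = s^2 Y - s·y(0) - y'(0) and L{y'} = sY - y(0), with y(0) = -2, y'(0) = 3, the left side becomes (s^2 - s + 9)Y - (-2*s + 5).
The right side is L{t^3} = 6/s^4.
So (s^2 - s + 9)Y = 6/s^4 + (-2*s + 5).
Divide through and combine into a single rational function.

Y(s) = (-2*s^5 + 5*s^4 + 6)/(s^6 - s^5 + 9*s^4)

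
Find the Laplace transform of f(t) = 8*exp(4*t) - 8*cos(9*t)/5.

-8*s/(5*(s^2 + 81)) + 8/(s - 4)

Apply the Laplace transform termwise.
(8)·[L{e^(4t)} = 1/(s - 4)]; (-8/5)·[L{cos(9t)} = s/(s^2 + 81)].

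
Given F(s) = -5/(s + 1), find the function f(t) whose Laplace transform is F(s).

Since L{e^(-t)} = 1/(s + 1), the inverse is exp(-t), scaled by -5.

f(t) = -5*exp(-t)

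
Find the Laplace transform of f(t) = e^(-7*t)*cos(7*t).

L{cos(7t)} = s/(s^2 + 49).
By the first shifting theorem, multiplying by e^(-7t) replaces s with s + 7.

(s + 7)/((s + 7)^2 + 49)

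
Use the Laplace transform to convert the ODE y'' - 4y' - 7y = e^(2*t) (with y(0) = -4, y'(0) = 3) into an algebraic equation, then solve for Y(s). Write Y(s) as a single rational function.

Y(s) = (-4*s^2 + 27*s - 37)/(s^3 - 6*s^2 + s + 14)

Transform both sides with L{·}.
With L{y''} = s^2 Y - s·y(0) - y'(0) and L{y'} = sY - y(0), with y(0) = -4, y'(0) = 3: the LHS transforms to (s^2 - 4*s - 7)Y - (-4*s + 19).
The right side is L{e^(2*t)} = 1/(s - 2).
So (s^2 - 4*s - 7)Y = 1/(s - 2) + (-4*s + 19).
Solve for Y(s) and write it as one ratio of polynomials.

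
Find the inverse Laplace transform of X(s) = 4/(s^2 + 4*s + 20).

Rewrite the denominator: s^2 + 4*s + 20 = (s + 2)^2 + 16.
The form in (s + 2) signals a first-shifting-theorem factor e^(-2t).
Since L{sin(4t)} = 4/(s^2 + 16), the inverse is e^(-2*t)*sin(4*t).

exp(-2*t)*sin(4*t)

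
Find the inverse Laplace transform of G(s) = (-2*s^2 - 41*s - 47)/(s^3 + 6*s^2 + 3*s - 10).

-5*exp(t) - 3*exp(-2*t) + 6*exp(-5*t)

Factor the denominator: s^3 + 6*s^2 + 3*s - 10 = (s - 1)*(s + 2)*(s + 5).
Partial fraction decomposition gives [6/(s + 5)] + [-3/(s + 2)] + [-5/(s - 1)].
Invert each term: 6/(s + 5) ↔ 6e^(-5t); -3/(s + 2) ↔ -3e^(-2t); -5/(s - 1) ↔ -5e^(t).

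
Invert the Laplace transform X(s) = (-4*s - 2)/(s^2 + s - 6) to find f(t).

Factor the denominator: s^2 + s - 6 = (s - 2)*(s + 3).
Partial fraction decomposition gives [-2/(s + 3)] + [-2/(s - 2)].
Invert each term: -2/(s + 3) ↔ -2e^(-3t); -2/(s - 2) ↔ -2e^(2t).

f(t) = -2*exp(2*t) - 2*exp(-3*t)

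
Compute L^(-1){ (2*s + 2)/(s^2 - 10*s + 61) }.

2*exp(5*t)*sin(6*t) + 2*exp(5*t)*cos(6*t)

Complete the square in the denominator: s^2 - 10*s + 61 = (s - 5)^2 + 6^2.
Split the numerator to match: 2*s + 2 = 2·(s - 5) + 2·6.
Invert each term: 2·(s - 5)/((s - 5)^2 + 36) ↔ 2e^(5t)cos(6t); 2·6/((s - 5)^2 + 36) ↔ 2e^(5t)sin(6t).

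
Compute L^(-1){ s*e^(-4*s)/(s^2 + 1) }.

Heaviside(t - 4)*(cos(t - 4))

The factor e^(-4s) signals a time shift by c = 4 (second shifting theorem).
L{cos(t)} = s/(s^2 + 1), so L^-1{s/(s^2 + 1)} = cos(t).
Hence the inverse is u(t - 4) times that function evaluated at t - 4.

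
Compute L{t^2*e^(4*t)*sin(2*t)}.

L{sin(2t)} = 2/(s^2 + 4).
Multiplying by e^(4t) shifts s → s - 4, so L{e^(4*t)*sin(2*t)} = 2/((s - 4)^2 + 4).
Then apply L{t^2·g(t)} = (-1)^2 d^2/ds^2[G(s)] with G(s) = 2/((s - 4)^2 + 4):
differentiating 2 times and applying the sign gives 4*(3*s^2 - 24*s + 44)/(s^2 - 8*s + 20)^3.

4*(3*s^2 - 24*s + 44)/(s^2 - 8*s + 20)^3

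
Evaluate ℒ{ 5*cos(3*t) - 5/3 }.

By linearity of the Laplace transform, transform each term separately.
(5)·[L{cos(3t)} = s/(s^2 + 9)]; L{-5/3} = (-5/3)/s.

5*s/(s^2 + 9) - 5/(3*s)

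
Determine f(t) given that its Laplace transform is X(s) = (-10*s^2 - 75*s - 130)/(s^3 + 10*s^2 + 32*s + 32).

f(t) = -5*t*exp(-4*t) - 5*exp(-2*t) - 5*exp(-4*t)

Factor the denominator: s^3 + 10*s^2 + 32*s + 32 = (s + 2)*(s + 4)^2.
Partial fraction decomposition gives [-5/(s + 4)] + [-5/(s + 4)^2] + [-5/(s + 2)].
Invert each term: -5/(s + 4) ↔ -5e^(-4t); -5/(s + 4)^2 ↔ -5t·e^(-4t); -5/(s + 2) ↔ -5e^(-2t).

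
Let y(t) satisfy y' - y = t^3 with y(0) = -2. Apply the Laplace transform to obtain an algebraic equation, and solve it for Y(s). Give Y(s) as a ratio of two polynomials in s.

Y(s) = (-2*s^4 + 6)/(s^5 - s^4)

Transform both sides with L{·}.
With L{y'} = sY - y(0) = sY - (-2): the LHS transforms to (s - 1)Y - (-2).
The right side is L{t^3} = 6/s^4.
So (s - 1)Y = 6/s^4 + (-2).
Solve for Y(s) and write it as one ratio of polynomials.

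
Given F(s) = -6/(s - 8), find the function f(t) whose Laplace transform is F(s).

Since L{e^(8t)} = 1/(s - 8), the inverse is e^(8*t), scaled by -6.

f(t) = -6*exp(8*t)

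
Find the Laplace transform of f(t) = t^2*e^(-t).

2/(s + 1)^3

L{e^(-t)} = 1/(s + 1).
Then apply L{t^2·g(t)} = (-1)^2 d^2/ds^2[G(s)] with G(s) = 1/(s + 1):
differentiating 2 times and applying the sign gives 2/(s + 1)^3.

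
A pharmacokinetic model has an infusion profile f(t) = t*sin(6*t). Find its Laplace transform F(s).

F(s) = 12*s/(s^2 + 36)^2

L{sin(6t)} = 6/(s^2 + 36).
Then apply L{t·g(t)} = -d/ds[G(s)] with G(s) = 6/(s^2 + 36):
differentiating 1 time and applying the sign gives 12*s/(s^2 + 36)^2.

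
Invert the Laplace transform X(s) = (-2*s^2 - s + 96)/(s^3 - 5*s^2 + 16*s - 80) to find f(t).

f(t) = exp(5*t) - 4*sin(4*t) - 3*cos(4*t)

Factor the denominator: s^3 - 5*s^2 + 16*s - 80 = (s - 5)*(s^2 + 16).
Partial fraction decomposition gives [1/(s - 5)] + [-3*s/(s^2 + 16)] + [-16/(s^2 + 16)].
Invert each term: 1/(s - 5) ↔ e^(5t); -3·s/(s^2 + 16) ↔ -3cos(4t); -4·4/(s^2 + 16) ↔ -4sin(4t).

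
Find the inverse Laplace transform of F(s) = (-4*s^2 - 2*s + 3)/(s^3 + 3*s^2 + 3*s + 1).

t^2*exp(-t)/2 + 6*t*exp(-t) - 4*exp(-t)

Factor the denominator: s^3 + 3*s^2 + 3*s + 1 = (s + 1)^3.
Partial fraction decomposition gives [-4/(s + 1)] + [6/(s + 1)^2] + [(s + 1)^(-3)].
Invert each term: -4/(s + 1) ↔ -4e^(-t); 6/(s + 1)^2 ↔ 6t·e^(-t); 1/(s + 1)^3 ↔ (1/2)t^2·e^(-t).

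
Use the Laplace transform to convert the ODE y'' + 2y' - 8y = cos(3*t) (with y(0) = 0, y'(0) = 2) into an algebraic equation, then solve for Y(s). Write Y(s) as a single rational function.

Take the Laplace transform of both sides.
Using L{y''} = s^2 Y - s·y(0) - y'(0) and L{y'} = sY - y(0), with y(0) = 0, y'(0) = 2, the left side becomes (s^2 + 2*s - 8)Y - (2).
The right side is L{cos(3*t)} = s/(s^2 + 9).
So (s^2 + 2*s - 8)Y = s/(s^2 + 9) + (2).
Isolate Y and clear denominators.

Y(s) = (2*s^2 + s + 18)/(s^4 + 2*s^3 + s^2 + 18*s - 72)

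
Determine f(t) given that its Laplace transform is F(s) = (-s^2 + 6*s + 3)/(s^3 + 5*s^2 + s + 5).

f(t) = sin(t) + cos(t) - 2*exp(-5*t)

Factor the denominator: s^3 + 5*s^2 + s + 5 = (s + 5)*(s^2 + 1).
Partial fraction decomposition gives [-2/(s + 5)] + [s/(s^2 + 1)] + [1/(s^2 + 1)].
Invert each term: -2/(s + 5) ↔ -2e^(-5t); 1·s/(s^2 + 1) ↔ cos(t); 1·1/(s^2 + 1) ↔ sin(t).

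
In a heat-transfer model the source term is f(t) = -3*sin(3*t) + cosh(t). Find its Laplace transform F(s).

F(s) = s/(s^2 - 1) - 9/(s^2 + 9)

By linearity of the Laplace transform, transform each term separately.
L{cosh(t)} = s/(s^2 - 1); (-3)·[L{sin(3t)} = 3/(s^2 + 9)].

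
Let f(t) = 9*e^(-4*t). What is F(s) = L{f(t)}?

L{9} = 9/s.
By the first shifting theorem, multiplying by e^(-4t) replaces s with s + 4.

F(s) = 9/(s + 4)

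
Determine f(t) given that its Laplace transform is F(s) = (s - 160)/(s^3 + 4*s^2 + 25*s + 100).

f(t) = -3*sin(5*t) + 4*cos(5*t) - 4*exp(-4*t)

Factor the denominator: s^3 + 4*s^2 + 25*s + 100 = (s + 4)*(s^2 + 25).
Partial fraction decomposition gives [-4/(s + 4)] + [4*s/(s^2 + 25)] + [-15/(s^2 + 25)].
Invert each term: -4/(s + 4) ↔ -4e^(-4t); 4·s/(s^2 + 25) ↔ 4cos(5t); -3·5/(s^2 + 25) ↔ -3sin(5t).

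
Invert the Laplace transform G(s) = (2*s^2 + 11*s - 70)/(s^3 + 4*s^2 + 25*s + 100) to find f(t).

f(t) = -sin(5*t) + 4*cos(5*t) - 2*exp(-4*t)

Factor the denominator: s^3 + 4*s^2 + 25*s + 100 = (s + 4)*(s^2 + 25).
Partial fraction decomposition gives [-2/(s + 4)] + [4*s/(s^2 + 25)] + [-5/(s^2 + 25)].
Invert each term: -2/(s + 4) ↔ -2e^(-4t); 4·s/(s^2 + 25) ↔ 4cos(5t); -1·5/(s^2 + 25) ↔ -sin(5t).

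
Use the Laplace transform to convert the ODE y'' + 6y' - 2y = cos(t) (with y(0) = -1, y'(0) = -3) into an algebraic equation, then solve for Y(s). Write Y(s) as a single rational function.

Y(s) = (-s^3 - 9*s^2 - 9)/(s^4 + 6*s^3 - s^2 + 6*s - 2)

Take the Laplace transform of both sides.
With L{y''} = s^2 Y - s·y(0) - y'(0) and L{y'} = sY - y(0), with y(0) = -1, y'(0) = -3: the LHS transforms to (s^2 + 6*s - 2)Y - (-s - 9).
The right side is L{cos(t)} = s/(s^2 + 1).
So (s^2 + 6*s - 2)Y = s/(s^2 + 1) + (-s - 9).
Solve for Y(s) and write it as one ratio of polynomials.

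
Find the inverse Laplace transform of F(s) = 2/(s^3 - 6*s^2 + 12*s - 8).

Rewrite the denominator: s^3 - 6*s^2 + 12*s - 8 = (s - 2)^3.
The form in (s - 2) signals a first-shifting-theorem factor e^(2t).
Since L{t^2} = 2!/s^3 = 2/s^3, the inverse is t^2*e^(2*t).

t^2*exp(2*t)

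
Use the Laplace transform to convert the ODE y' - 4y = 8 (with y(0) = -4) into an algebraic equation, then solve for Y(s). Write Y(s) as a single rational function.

Y(s) = (-4*s + 8)/(s^2 - 4*s)

Take the Laplace transform of both sides.
The derivative rules (L{y'} = sY - y(0) = sY - (-4)) turn the left side into (s - 4)Y - (-4).
The right side is L{8} = 8/s.
So (s - 4)Y = 8/s + (-4).
Divide through and combine into a single rational function.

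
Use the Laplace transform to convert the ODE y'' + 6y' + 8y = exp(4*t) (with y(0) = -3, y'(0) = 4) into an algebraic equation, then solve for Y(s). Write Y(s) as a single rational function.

Transform both sides with L{·}.
With L{y''} = s^2 Y - s·y(0) - y'(0) and L{y'} = sY - y(0), with y(0) = -3, y'(0) = 4: the LHS transforms to (s^2 + 6*s + 8)Y - (-3*s - 14).
The right side is L{exp(4*t)} = 1/(s - 4).
So (s^2 + 6*s + 8)Y = 1/(s - 4) + (-3*s - 14).
Isolate Y and clear denominators.

Y(s) = (-3*s^2 - 2*s + 57)/(s^3 + 2*s^2 - 16*s - 32)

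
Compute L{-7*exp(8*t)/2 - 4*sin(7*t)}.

The transform is linear, so treat each term independently.
(-7/2)·[L{e^(8t)} = 1/(s - 8)]; (-4)·[L{sin(7t)} = 7/(s^2 + 49)].

-28/(s^2 + 49) - 7/(2*(s - 8))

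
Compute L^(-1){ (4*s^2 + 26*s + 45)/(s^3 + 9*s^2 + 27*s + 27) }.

3*t^2*exp(-3*t)/2 + 2*t*exp(-3*t) + 4*exp(-3*t)

Factor the denominator: s^3 + 9*s^2 + 27*s + 27 = (s + 3)^3.
Partial fraction decomposition gives [4/(s + 3)] + [2/(s + 3)^2] + [3/(s + 3)^3].
Invert each term: 4/(s + 3) ↔ 4e^(-3t); 2/(s + 3)^2 ↔ 2t·e^(-3t); 3/(s + 3)^3 ↔ (3/2)t^2·e^(-3t).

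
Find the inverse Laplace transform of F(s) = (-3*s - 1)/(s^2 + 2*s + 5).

exp(-t)*sin(2*t) - 3*exp(-t)*cos(2*t)

Complete the square in the denominator: s^2 + 2*s + 5 = (s + 1)^2 + 2^2.
Split the numerator to match: -3*s - 1 = -3·(s + 1) + 1·2.
Invert each term: -3·(s + 1)/((s + 1)^2 + 4) ↔ -3e^(-t)cos(2t); 1·2/((s + 1)^2 + 4) ↔ e^(-t)sin(2t).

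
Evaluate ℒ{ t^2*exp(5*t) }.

L{t^2} = 2!/s^3 = 2/s^3.
By the first shifting theorem, multiplying by e^(5t) replaces s with s - 5.

2/(s - 5)^3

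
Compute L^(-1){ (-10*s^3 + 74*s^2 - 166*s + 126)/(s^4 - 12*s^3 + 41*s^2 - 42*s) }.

-6*exp(7*t) - 2*exp(3*t) + exp(2*t) - 3

Factor the denominator: s^4 - 12*s^3 + 41*s^2 - 42*s = s*(s - 7)*(s - 3)*(s - 2).
Partial fraction decomposition gives [1/(s - 2)] + [-6/(s - 7)] + [-3/s] + [-2/(s - 3)].
Invert each term: 1/(s - 2) ↔ e^(2t); -6/(s - 7) ↔ -6e^(7t); -3/(s - 0) ↔ -3e^(0t); -2/(s - 3) ↔ -2e^(3t).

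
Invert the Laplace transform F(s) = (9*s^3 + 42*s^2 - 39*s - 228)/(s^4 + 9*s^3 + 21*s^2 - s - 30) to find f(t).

f(t) = -3*exp(t) + 6*exp(-2*t) + 3*exp(-3*t) + 3*exp(-5*t)

Factor the denominator: s^4 + 9*s^3 + 21*s^2 - s - 30 = (s - 1)*(s + 2)*(s + 3)*(s + 5).
Partial fraction decomposition gives [6/(s + 2)] + [3/(s + 5)] + [-3/(s - 1)] + [3/(s + 3)].
Invert each term: 6/(s + 2) ↔ 6e^(-2t); 3/(s + 5) ↔ 3e^(-5t); -3/(s - 1) ↔ -3e^(t); 3/(s + 3) ↔ 3e^(-3t).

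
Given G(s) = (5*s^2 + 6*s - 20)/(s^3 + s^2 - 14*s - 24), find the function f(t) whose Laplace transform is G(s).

Factor the denominator: s^3 + s^2 - 14*s - 24 = (s - 4)*(s + 2)*(s + 3).
Partial fraction decomposition gives [2/(s - 4)] + [2/(s + 2)] + [1/(s + 3)].
Invert each term: 2/(s - 4) ↔ 2e^(4t); 2/(s + 2) ↔ 2e^(-2t); 1/(s + 3) ↔ e^(-3t).

f(t) = 2*exp(4*t) + 2*exp(-2*t) + exp(-3*t)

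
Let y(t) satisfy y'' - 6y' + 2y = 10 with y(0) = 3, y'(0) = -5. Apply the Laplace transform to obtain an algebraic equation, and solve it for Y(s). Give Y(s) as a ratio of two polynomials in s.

Take the Laplace transform of both sides.
With L{y''} = s^2 Y - s·y(0) - y'(0) and L{y'} = sY - y(0), with y(0) = 3, y'(0) = -5: the LHS transforms to (s^2 - 6*s + 2)Y - (3*s - 23).
The right side is L{10} = 10/s.
So (s^2 - 6*s + 2)Y = 10/s + (3*s - 23).
Solve for Y(s) and write it as one ratio of polynomials.

Y(s) = (3*s^2 - 23*s + 10)/(s^3 - 6*s^2 + 2*s)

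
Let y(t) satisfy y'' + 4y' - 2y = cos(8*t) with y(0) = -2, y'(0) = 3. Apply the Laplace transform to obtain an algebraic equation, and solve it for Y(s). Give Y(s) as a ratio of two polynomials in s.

Apply the Laplace transform to the equation.
Using L{y''} = s^2 Y - s·y(0) - y'(0) and L{y'} = sY - y(0), with y(0) = -2, y'(0) = 3, the left side becomes (s^2 + 4*s - 2)Y - (-2*s - 5).
The right side is L{cos(8*t)} = s/(s^2 + 64).
So (s^2 + 4*s - 2)Y = s/(s^2 + 64) + (-2*s - 5).
Divide through and combine into a single rational function.

Y(s) = (-2*s^3 - 5*s^2 - 127*s - 320)/(s^4 + 4*s^3 + 62*s^2 + 256*s - 128)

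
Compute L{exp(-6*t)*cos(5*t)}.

(s + 6)/((s + 6)^2 + 25)

L{cos(5t)} = s/(s^2 + 25).
By the first shifting theorem, multiplying by e^(-6t) replaces s with s + 6.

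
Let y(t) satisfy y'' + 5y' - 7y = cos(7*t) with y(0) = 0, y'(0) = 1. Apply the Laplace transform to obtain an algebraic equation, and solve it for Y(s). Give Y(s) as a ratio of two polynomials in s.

Y(s) = (s^2 + s + 49)/(s^4 + 5*s^3 + 42*s^2 + 245*s - 343)

Apply the Laplace transform to the equation.
Using L{y''} = s^2 Y - s·y(0) - y'(0) and L{y'} = sY - y(0), with y(0) = 0, y'(0) = 1, the left side becomes (s^2 + 5*s - 7)Y - (1).
The right side is L{cos(7*t)} = s/(s^2 + 49).
So (s^2 + 5*s - 7)Y = s/(s^2 + 49) + (1).
Divide through and combine into a single rational function.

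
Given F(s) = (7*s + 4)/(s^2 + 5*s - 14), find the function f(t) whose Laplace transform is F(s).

f(t) = 2*exp(2*t) + 5*exp(-7*t)

Factor the denominator: s^2 + 5*s - 14 = (s - 2)*(s + 7).
Partial fraction decomposition gives [2/(s - 2)] + [5/(s + 7)].
Invert each term: 2/(s - 2) ↔ 2e^(2t); 5/(s + 7) ↔ 5e^(-7t).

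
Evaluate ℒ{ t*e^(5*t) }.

(s - 5)^(-2)

L{e^(5t)} = 1/(s - 5).
Then apply L{t·g(t)} = -d/ds[G(s)] with G(s) = 1/(s - 5):
differentiating 1 time and applying the sign gives (s - 5)^(-2).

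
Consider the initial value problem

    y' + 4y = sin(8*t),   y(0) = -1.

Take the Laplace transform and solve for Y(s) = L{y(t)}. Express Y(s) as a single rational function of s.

Apply the Laplace transform to the equation.
Using L{y'} = sY - y(0) = sY - (-1), the left side becomes (s + 4)Y - (-1).
The right side is L{sin(8*t)} = 8/(s^2 + 64).
So (s + 4)Y = 8/(s^2 + 64) + (-1).
Divide through and combine into a single rational function.

Y(s) = (-s^2 - 56)/(s^3 + 4*s^2 + 64*s + 256)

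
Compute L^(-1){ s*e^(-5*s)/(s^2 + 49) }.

The factor e^(-5s) signals a time shift by c = 5 (second shifting theorem).
L{cos(7t)} = s/(s^2 + 49), so L^-1{s/(s^2 + 49)} = cos(7*t).
Hence the inverse is u(t - 5) times that function evaluated at t - 5.

Heaviside(t - 5)*(cos(7*t - 35))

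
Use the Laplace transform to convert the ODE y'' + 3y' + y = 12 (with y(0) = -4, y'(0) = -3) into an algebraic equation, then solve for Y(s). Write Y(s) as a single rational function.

Y(s) = (-4*s^2 - 15*s + 12)/(s^3 + 3*s^2 + s)

Apply the Laplace transform to the equation.
Using L{y''} = s^2 Y - s·y(0) - y'(0) and L{y'} = sY - y(0), with y(0) = -4, y'(0) = -3, the left side becomes (s^2 + 3*s + 1)Y - (-4*s - 15).
The right side is L{12} = 12/s.
So (s^2 + 3*s + 1)Y = 12/s + (-4*s - 15).
Divide through and combine into a single rational function.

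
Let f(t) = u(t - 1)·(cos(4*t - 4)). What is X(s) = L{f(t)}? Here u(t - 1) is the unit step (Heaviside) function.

By the second shifting theorem, L{u(t - c)·g(t - c)} = e^(-cs)·G(s) with c = 1 and G(s) = L{g(t)}.
L{cos(4t)} = s/(s^2 + 16).

X(s) = s*exp(-s)/(s^2 + 16)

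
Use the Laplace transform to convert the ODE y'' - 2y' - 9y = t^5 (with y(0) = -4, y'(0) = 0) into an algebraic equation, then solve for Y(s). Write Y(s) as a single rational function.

Y(s) = (-4*s^7 + 8*s^6 + 120)/(s^8 - 2*s^7 - 9*s^6)

Laplace-transform each side.
The derivative rules (L{y''} = s^2 Y - s·y(0) - y'(0) and L{y'} = sY - y(0), with y(0) = -4, y'(0) = 0) turn the left side into (s^2 - 2*s - 9)Y - (-4*s + 8).
The right side is L{t^5} = 120/s^6.
So (s^2 - 2*s - 9)Y = 120/s^6 + (-4*s + 8).
Isolate Y and clear denominators.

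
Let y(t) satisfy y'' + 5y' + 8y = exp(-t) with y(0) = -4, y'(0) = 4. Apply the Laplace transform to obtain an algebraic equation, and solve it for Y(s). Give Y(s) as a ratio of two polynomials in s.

Y(s) = (-4*s^2 - 20*s - 15)/(s^3 + 6*s^2 + 13*s + 8)

Transform both sides with L{·}.
The derivative rules (L{y''} = s^2 Y - s·y(0) - y'(0) and L{y'} = sY - y(0), with y(0) = -4, y'(0) = 4) turn the left side into (s^2 + 5*s + 8)Y - (-4*s - 16).
The right side is L{exp(-t)} = 1/(s + 1).
So (s^2 + 5*s + 8)Y = 1/(s + 1) + (-4*s - 16).
Solve for Y(s) and write it as one ratio of polynomials.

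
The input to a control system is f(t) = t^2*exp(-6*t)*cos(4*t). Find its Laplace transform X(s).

X(s) = 2*(s + 6)*(s^2 + 12*s - 12)/(s^2 + 12*s + 52)^3

L{cos(4t)} = s/(s^2 + 16).
Multiplying by e^(-6t) shifts s → s + 6, so L{exp(-6*t)*cos(4*t)} = (s + 6)/((s + 6)^2 + 16).
Then apply L{t^2·g(t)} = (-1)^2 d^2/ds^2[G(s)] with G(s) = (s + 6)/((s + 6)^2 + 16):
differentiating 2 times and applying the sign gives 2*(s + 6)*(s^2 + 12*s - 12)/(s^2 + 12*s + 52)^3.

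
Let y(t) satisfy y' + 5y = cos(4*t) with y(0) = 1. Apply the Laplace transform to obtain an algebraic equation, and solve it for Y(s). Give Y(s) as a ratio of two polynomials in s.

Y(s) = (s^2 + s + 16)/(s^3 + 5*s^2 + 16*s + 80)

Transform both sides with L{·}.
Using L{y'} = sY - y(0) = sY - 1, the left side becomes (s + 5)Y - (1).
The right side is L{cos(4*t)} = s/(s^2 + 16).
So (s + 5)Y = s/(s^2 + 16) + (1).
Divide through and combine into a single rational function.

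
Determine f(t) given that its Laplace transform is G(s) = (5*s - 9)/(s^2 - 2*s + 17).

f(t) = -exp(t)*sin(4*t) + 5*exp(t)*cos(4*t)

Complete the square in the denominator: s^2 - 2*s + 17 = (s - 1)^2 + 4^2.
Split the numerator to match: 5*s - 9 = 5·(s - 1) - 1·4.
Invert each term: 5·(s - 1)/((s - 1)^2 + 16) ↔ 5e^(t)cos(4t); -1·4/((s - 1)^2 + 16) ↔ -e^(t)sin(4t).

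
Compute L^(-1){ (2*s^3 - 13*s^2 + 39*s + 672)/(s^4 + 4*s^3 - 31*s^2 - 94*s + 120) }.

2*exp(5*t) - 5*exp(t) + 2*exp(-4*t) + 3*exp(-6*t)

Factor the denominator: s^4 + 4*s^3 - 31*s^2 - 94*s + 120 = (s - 5)*(s - 1)*(s + 4)*(s + 6).
Partial fraction decomposition gives [-5/(s - 1)] + [3/(s + 6)] + [2/(s + 4)] + [2/(s - 5)].
Invert each term: -5/(s - 1) ↔ -5e^(t); 3/(s + 6) ↔ 3e^(-6t); 2/(s + 4) ↔ 2e^(-4t); 2/(s - 5) ↔ 2e^(5t).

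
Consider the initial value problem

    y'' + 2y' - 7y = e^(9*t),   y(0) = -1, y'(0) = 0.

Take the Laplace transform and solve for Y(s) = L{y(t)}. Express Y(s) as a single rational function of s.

Take the Laplace transform of both sides.
Using L{y''} = s^2 Y - s·y(0) - y'(0) and L{y'} = sY - y(0), with y(0) = -1, y'(0) = 0, the left side becomes (s^2 + 2*s - 7)Y - (-s - 2).
The right side is L{e^(9*t)} = 1/(s - 9).
So (s^2 + 2*s - 7)Y = 1/(s - 9) + (-s - 2).
Divide through and combine into a single rational function.

Y(s) = (-s^2 + 7*s + 19)/(s^3 - 7*s^2 - 25*s + 63)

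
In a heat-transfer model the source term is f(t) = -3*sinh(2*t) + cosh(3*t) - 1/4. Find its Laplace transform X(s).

Apply the Laplace transform termwise.
L{cosh(3t)} = s/(s^2 - 9); (-3)·[L{sinh(2t)} = 2/(s^2 - 4)]; L{-1/4} = (-1/4)/s.

X(s) = s/(s^2 - 9) - 6/(s^2 - 4) - 1/(4*s)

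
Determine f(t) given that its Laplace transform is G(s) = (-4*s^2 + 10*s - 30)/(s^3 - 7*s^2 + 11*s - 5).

f(t) = 6*t*exp(t) - 5*exp(5*t) + exp(t)

Factor the denominator: s^3 - 7*s^2 + 11*s - 5 = (s - 5)*(s - 1)^2.
Partial fraction decomposition gives [1/(s - 1)] + [6/(s - 1)^2] + [-5/(s - 5)].
Invert each term: 1/(s - 1) ↔ e^(t); 6/(s - 1)^2 ↔ 6t·e^(t); -5/(s - 5) ↔ -5e^(5t).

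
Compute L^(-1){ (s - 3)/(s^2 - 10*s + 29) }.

Complete the square in the denominator: s^2 - 10*s + 29 = (s - 5)^2 + 2^2.
Split the numerator to match: s - 3 = 1·(s - 5) + 1·2.
Invert each term: 1·(s - 5)/((s - 5)^2 + 4) ↔ e^(5t)cos(2t); 1·2/((s - 5)^2 + 4) ↔ e^(5t)sin(2t).

exp(5*t)*sin(2*t) + exp(5*t)*cos(2*t)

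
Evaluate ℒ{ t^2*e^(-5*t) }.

2/(s + 5)^3

L{e^(-5t)} = 1/(s + 5).
Then apply L{t^2·g(t)} = (-1)^2 d^2/ds^2[G(s)] with G(s) = 1/(s + 5):
differentiating 2 times and applying the sign gives 2/(s + 5)^3.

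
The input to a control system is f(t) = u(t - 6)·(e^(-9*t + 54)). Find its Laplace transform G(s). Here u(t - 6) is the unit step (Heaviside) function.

G(s) = exp(-6*s)/(s + 9)

By the second shifting theorem, L{u(t - c)·g(t - c)} = e^(-cs)·H(s) with c = 6 and H(s) = L{g(t)}.
L{e^(-9t)} = 1/(s + 9).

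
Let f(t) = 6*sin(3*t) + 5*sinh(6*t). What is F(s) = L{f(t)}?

F(s) = 18/(s^2 + 9) + 30/(s^2 - 36)

By linearity of the Laplace transform, transform each term separately.
(5)·[L{sinh(6t)} = 6/(s^2 - 36)]; (6)·[L{sin(3t)} = 3/(s^2 + 9)].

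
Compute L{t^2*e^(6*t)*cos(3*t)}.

L{cos(3t)} = s/(s^2 + 9).
Multiplying by e^(6t) shifts s → s - 6, so L{e^(6*t)*cos(3*t)} = (s - 6)/((s - 6)^2 + 9).
Then apply L{t^2·g(t)} = (-1)^2 d^2/ds^2[G(s)] with G(s) = (s - 6)/((s - 6)^2 + 9):
differentiating 2 times and applying the sign gives 2*(s - 6)*(s^2 - 12*s + 9)/(s^2 - 12*s + 45)^3.

2*(s - 6)*(s^2 - 12*s + 9)/(s^2 - 12*s + 45)^3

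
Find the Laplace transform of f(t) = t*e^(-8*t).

(s + 8)^(-2)

L{e^(-8t)} = 1/(s + 8).
Then apply L{t·g(t)} = -d/ds[G(s)] with G(s) = 1/(s + 8):
differentiating 1 time and applying the sign gives (s + 8)^(-2).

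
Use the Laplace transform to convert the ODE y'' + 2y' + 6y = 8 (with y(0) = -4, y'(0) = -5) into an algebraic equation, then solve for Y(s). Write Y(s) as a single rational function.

Y(s) = (-4*s^2 - 13*s + 8)/(s^3 + 2*s^2 + 6*s)

Laplace-transform each side.
Using L{y''} = s^2 Y - s·y(0) - y'(0) and L{y'} = sY - y(0), with y(0) = -4, y'(0) = -5, the left side becomes (s^2 + 2*s + 6)Y - (-4*s - 13).
The right side is L{8} = 8/s.
So (s^2 + 2*s + 6)Y = 8/s + (-4*s - 13).
Isolate Y and clear denominators.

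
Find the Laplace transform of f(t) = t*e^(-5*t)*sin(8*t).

16*(s + 5)/(s^2 + 10*s + 89)^2

L{sin(8t)} = 8/(s^2 + 64).
Multiplying by e^(-5t) shifts s → s + 5, so L{e^(-5*t)*sin(8*t)} = 8/((s + 5)^2 + 64).
Then apply L{t·g(t)} = -d/ds[G(s)] with G(s) = 8/((s + 5)^2 + 64):
differentiating 1 time and applying the sign gives 16*(s + 5)/(s^2 + 10*s + 89)^2.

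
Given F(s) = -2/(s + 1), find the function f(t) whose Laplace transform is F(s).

Since L{e^(-t)} = 1/(s + 1), the inverse is e^(-t), scaled by -2.

f(t) = -2*exp(-t)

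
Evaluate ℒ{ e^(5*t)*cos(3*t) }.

(s - 5)/((s - 5)^2 + 9)

L{cos(3t)} = s/(s^2 + 9).
By the first shifting theorem, multiplying by e^(5t) replaces s with s - 5.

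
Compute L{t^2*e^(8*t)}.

2/(s - 8)^3

L{t^2} = 2!/s^3 = 2/s^3.
By the first shifting theorem, multiplying by e^(8t) replaces s with s - 8.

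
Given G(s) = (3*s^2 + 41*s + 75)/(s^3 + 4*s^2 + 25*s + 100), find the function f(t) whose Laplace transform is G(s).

Factor the denominator: s^3 + 4*s^2 + 25*s + 100 = (s + 4)*(s^2 + 25).
Partial fraction decomposition gives [-1/(s + 4)] + [4*s/(s^2 + 25)] + [25/(s^2 + 25)].
Invert each term: -1/(s + 4) ↔ -e^(-4t); 4·s/(s^2 + 25) ↔ 4cos(5t); 5·5/(s^2 + 25) ↔ 5sin(5t).

f(t) = 5*sin(5*t) + 4*cos(5*t) - exp(-4*t)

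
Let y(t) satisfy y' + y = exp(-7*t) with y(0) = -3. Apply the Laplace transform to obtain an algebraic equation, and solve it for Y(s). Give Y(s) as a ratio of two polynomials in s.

Y(s) = (-3*s - 20)/(s^2 + 8*s + 7)

Apply the Laplace transform to the equation.
Using L{y'} = sY - y(0) = sY - (-3), the left side becomes (s + 1)Y - (-3).
The right side is L{exp(-7*t)} = 1/(s + 7).
So (s + 1)Y = 1/(s + 7) + (-3).
Solve for Y(s) and write it as one ratio of polynomials.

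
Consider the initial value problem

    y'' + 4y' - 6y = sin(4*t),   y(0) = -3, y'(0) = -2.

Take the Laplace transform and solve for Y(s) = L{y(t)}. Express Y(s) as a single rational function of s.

Transform both sides with L{·}.
The derivative rules (L{y''} = s^2 Y - s·y(0) - y'(0) and L{y'} = sY - y(0), with y(0) = -3, y'(0) = -2) turn the left side into (s^2 + 4*s - 6)Y - (-3*s - 14).
The right side is L{sin(4*t)} = 4/(s^2 + 16).
So (s^2 + 4*s - 6)Y = 4/(s^2 + 16) + (-3*s - 14).
Solve for Y(s) and write it as one ratio of polynomials.

Y(s) = (-3*s^3 - 14*s^2 - 48*s - 220)/(s^4 + 4*s^3 + 10*s^2 + 64*s - 96)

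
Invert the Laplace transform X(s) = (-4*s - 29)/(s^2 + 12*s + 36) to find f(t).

Factor the denominator: s^2 + 12*s + 36 = (s + 6)^2.
Partial fraction decomposition gives [-4/(s + 6)] + [-5/(s + 6)^2].
Invert each term: -4/(s + 6) ↔ -4e^(-6t); -5/(s + 6)^2 ↔ -5t·e^(-6t).

f(t) = -5*t*exp(-6*t) - 4*exp(-6*t)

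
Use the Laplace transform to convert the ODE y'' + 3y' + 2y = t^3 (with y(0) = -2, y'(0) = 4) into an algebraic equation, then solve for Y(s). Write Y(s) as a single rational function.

Y(s) = (-2*s^5 - 2*s^4 + 6)/(s^6 + 3*s^5 + 2*s^4)

Apply the Laplace transform to the equation.
The derivative rules (L{y''} = s^2 Y - s·y(0) - y'(0) and L{y'} = sY - y(0), with y(0) = -2, y'(0) = 4) turn the left side into (s^2 + 3*s + 2)Y - (-2*s - 2).
The right side is L{t^3} = 6/s^4.
So (s^2 + 3*s + 2)Y = 6/s^4 + (-2*s - 2).
Isolate Y and clear denominators.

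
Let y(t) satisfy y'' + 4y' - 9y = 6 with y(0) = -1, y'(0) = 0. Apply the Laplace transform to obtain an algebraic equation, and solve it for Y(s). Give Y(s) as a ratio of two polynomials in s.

Take the Laplace transform of both sides.
With L{y''} = s^2 Y - s·y(0) - y'(0) and L{y'} = sY - y(0), with y(0) = -1, y'(0) = 0: the LHS transforms to (s^2 + 4*s - 9)Y - (-s - 4).
The right side is L{6} = 6/s.
So (s^2 + 4*s - 9)Y = 6/s + (-s - 4).
Solve for Y(s) and write it as one ratio of polynomials.

Y(s) = (-s^2 - 4*s + 6)/(s^3 + 4*s^2 - 9*s)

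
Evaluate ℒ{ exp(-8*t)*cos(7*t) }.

L{cos(7t)} = s/(s^2 + 49).
By the first shifting theorem, multiplying by e^(-8t) replaces s with s + 8.

(s + 8)/((s + 8)^2 + 49)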